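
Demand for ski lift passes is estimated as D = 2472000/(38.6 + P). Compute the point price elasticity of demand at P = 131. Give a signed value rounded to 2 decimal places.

-0.77

dD/dP = −2472000/(38.6 + P)² = -85.9403. At P = 131, D = 14575.5.
Ed = (dD/dP)·(P/D) = (-85.9403) × (131/14575.5) = -0.7724…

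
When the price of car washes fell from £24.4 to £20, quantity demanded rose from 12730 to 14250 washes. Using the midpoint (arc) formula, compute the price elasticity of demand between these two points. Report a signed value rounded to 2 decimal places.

-0.57

%ΔQ = (14250 − 12730) / [(12730 + 14250)/2] = 1520/13490 = 0.112676…
%ΔP = (20 − 24.4) / [(24.4 + 20)/2] = -4.4/22.2 = -0.198198…
Arc Ed = %ΔQ / %ΔP = (1520/13490) / (-4.4/22.2) = -0.5685…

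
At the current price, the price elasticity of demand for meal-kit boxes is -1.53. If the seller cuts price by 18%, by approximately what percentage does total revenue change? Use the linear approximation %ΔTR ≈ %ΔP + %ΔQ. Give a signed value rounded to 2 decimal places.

+9.54%

%ΔQ ≈ Ed × %ΔP = (-1.53) × (-18%) = +27.5400%
%ΔTR ≈ %ΔP + %ΔQ = (-18%) + (+27.5400%) = +9.5400%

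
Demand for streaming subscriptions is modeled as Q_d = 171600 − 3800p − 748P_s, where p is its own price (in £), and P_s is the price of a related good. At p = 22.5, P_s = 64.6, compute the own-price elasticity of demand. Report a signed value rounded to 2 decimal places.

-2.26

At the given values, Q_d = 171600 − 3800(22.5) − 748(64.6) = 37779.2.
∂Q_d/∂p = −3800.
E = (-3800) × (22.5/37779.2) = -2.2631…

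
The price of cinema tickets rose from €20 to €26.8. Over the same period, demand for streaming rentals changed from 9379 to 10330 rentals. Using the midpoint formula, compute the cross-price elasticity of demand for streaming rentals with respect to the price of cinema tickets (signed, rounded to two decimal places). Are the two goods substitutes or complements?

%ΔQ_{streaming rentals} = (10330 − 9379)/avg = 951/9854.5 = 0.096504…
%ΔP_{cinema tickets} = (26.8 − 20)/avg = 6.8/23.4 = 0.290598…
E_cross = (951/9854.5) / (6.8/23.4) = 0.3320…
E_cross > 0 ⇒ the goods are substitutes.

0.33; substitutes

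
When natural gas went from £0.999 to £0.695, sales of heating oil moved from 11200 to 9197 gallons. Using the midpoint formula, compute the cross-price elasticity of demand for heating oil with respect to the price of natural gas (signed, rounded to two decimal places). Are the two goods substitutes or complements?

0.55; substitutes

%ΔQ_{heating oil} = (9197 − 11200)/avg = -2003/10198.5 = -0.196401…
%ΔP_{natural gas} = (0.695 − 0.999)/avg = -0.304/0.847 = -0.358913…
E_cross = (-2003/10198.5) / (-0.304/0.847) = 0.5472…
E_cross > 0 ⇒ the goods are substitutes.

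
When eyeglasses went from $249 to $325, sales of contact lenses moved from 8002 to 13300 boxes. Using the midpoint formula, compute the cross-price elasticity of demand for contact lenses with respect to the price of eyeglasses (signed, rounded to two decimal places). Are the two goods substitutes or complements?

%ΔQ_{contact lenses} = (13300 − 8002)/avg = 5298/10651 = 0.497418…
%ΔP_{eyeglasses} = (325 − 249)/avg = 76/287 = 0.264808…
E_cross = (5298/10651) / (76/287) = 1.8784…
E_cross > 0 ⇒ the goods are substitutes.

1.88; substitutes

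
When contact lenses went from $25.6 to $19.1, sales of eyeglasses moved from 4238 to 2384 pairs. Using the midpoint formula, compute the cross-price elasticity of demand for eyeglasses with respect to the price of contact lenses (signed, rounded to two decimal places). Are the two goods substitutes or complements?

1.93; substitutes

%ΔQ_{eyeglasses} = (2384 − 4238)/avg = -1854/3311 = -0.559951…
%ΔP_{contact lenses} = (19.1 − 25.6)/avg = -6.5/22.35 = -0.290827…
E_cross = (-1854/3311) / (-6.5/22.35) = 1.9253…
E_cross > 0 ⇒ the goods are substitutes.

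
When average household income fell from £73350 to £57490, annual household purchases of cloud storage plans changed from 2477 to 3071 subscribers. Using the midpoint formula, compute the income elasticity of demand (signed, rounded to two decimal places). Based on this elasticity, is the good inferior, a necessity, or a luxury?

-0.88; inferior

%ΔQ = (3071 − 2477)/[( 2477 + 3071)/2] = 594/2774 = 0.214131…
%ΔIncome = (57490 − 73350)/[( 73350 + 57490)/2] = -15860/65420 = -0.242433…
E_income = (594/2774) / (-15860/65420) = -0.8832…
E_income < 0 ⇒ inferior good.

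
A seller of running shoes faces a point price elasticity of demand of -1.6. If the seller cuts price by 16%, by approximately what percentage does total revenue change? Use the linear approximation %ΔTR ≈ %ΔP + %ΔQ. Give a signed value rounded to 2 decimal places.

%ΔQ ≈ Ed × %ΔP = (-1.6) × (-16%) = +25.6000%
%ΔTR ≈ %ΔP + %ΔQ = (-16%) + (+25.6000%) = +9.6000%

+9.60%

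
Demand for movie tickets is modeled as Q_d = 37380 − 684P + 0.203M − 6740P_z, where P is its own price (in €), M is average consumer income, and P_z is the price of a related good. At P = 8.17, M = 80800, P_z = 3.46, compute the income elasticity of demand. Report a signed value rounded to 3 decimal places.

0.659

At the given values, Q_d = 37380 − 684(8.17) + 0.203(80800) − 6740(3.46) = 24873.72.
∂Q_d/∂M = 0.203.
E = (0.203) × (80800/24873.72) = 0.65942…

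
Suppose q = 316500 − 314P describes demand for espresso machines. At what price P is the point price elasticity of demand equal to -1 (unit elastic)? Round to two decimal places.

503.98

Ed = −314P/(316500 − 314P). Set this equal to -1:
314P = 1·(316500 − 314P) ⇒ 314P(1 + 1) = 1·316500
P = 1·316500 / (314·2) = 503.9808…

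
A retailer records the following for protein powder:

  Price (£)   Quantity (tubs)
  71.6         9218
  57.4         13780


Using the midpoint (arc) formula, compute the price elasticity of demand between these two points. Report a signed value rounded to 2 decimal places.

-1.80

%ΔQ = (13780 − 9218) / [(9218 + 13780)/2] = 4562/11499 = 0.396730…
%ΔP = (57.4 − 71.6) / [(71.6 + 57.4)/2] = -14.2/64.5 = -0.220155…
Arc Ed = %ΔQ / %ΔP = (4562/11499) / (-14.2/64.5) = -1.8020…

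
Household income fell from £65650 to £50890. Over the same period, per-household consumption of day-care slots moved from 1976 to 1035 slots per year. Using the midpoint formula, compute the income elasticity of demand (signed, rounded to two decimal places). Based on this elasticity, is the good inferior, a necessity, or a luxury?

%ΔQ = (1035 − 1976)/[( 1976 + 1035)/2] = -941/1505.5 = -0.625041…
%ΔIncome = (50890 − 65650)/[( 65650 + 50890)/2] = -14760/58270 = -0.253303…
E_income = (-941/1505.5) / (-14760/58270) = 2.4675…
E_income > 1 ⇒ normal good, luxury.

2.47; luxury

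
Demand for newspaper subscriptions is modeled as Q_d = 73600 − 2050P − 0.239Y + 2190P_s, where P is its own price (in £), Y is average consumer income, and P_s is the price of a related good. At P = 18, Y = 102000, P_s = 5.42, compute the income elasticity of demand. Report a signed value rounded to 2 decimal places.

-1.01

At the given values, Q_d = 73600 − 2050(18) − 0.239(102000) + 2190(5.42) = 24191.8.
∂Q_d/∂Y = -0.239.
E = (-0.239) × (102000/24191.8) = -1.0076…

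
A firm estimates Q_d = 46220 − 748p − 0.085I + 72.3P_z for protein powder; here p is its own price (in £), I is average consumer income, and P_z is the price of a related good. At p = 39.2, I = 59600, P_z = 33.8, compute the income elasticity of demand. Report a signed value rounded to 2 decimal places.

-0.35

At the given values, Q_d = 46220 − 748(39.2) − 0.085(59600) + 72.3(33.8) = 14276.14.
∂Q_d/∂I = -0.085.
E = (-0.085) × (59600/14276.14) = -0.3548…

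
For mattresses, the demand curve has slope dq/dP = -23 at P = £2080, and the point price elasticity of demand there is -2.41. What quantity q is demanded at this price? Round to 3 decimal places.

19850.622

Ed = (dq/dP)·(P/q) ⇒ q = (dq/dP)·P/Ed = (-23)·2080/(-2.41) = 19850.62240…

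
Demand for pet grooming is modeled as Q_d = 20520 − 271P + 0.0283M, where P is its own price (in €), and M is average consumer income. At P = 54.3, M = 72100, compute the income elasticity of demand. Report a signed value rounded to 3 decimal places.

0.260

At the given values, Q_d = 20520 − 271(54.3) + 0.0283(72100) = 7845.13.
∂Q_d/∂M = 0.0283.
E = (0.0283) × (72100/7845.13) = 0.26008…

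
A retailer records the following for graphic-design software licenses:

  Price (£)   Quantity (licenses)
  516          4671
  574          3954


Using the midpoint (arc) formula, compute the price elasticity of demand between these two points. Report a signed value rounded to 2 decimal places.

-1.56

%ΔQ = (3954 − 4671) / [(4671 + 3954)/2] = -717/4312.5 = -0.166260…
%ΔP = (574 − 516) / [(516 + 574)/2] = 58/545 = 0.106422…
Arc Ed = %ΔQ / %ΔP = (-717/4312.5) / (58/545) = -1.5622…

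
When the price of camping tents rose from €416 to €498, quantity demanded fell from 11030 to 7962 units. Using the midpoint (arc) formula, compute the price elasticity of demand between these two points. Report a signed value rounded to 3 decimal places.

-1.801

%ΔQ = (7962 − 11030) / [(11030 + 7962)/2] = -3068/9496 = -0.323083…
%ΔP = (498 − 416) / [(416 + 498)/2] = 82/457 = 0.179431…
Arc Ed = %ΔQ / %ΔP = (-3068/9496) / (82/457) = -1.80059…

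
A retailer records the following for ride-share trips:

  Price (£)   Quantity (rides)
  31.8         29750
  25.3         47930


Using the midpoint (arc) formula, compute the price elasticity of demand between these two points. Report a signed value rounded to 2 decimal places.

%ΔQ = (47930 − 29750) / [(29750 + 47930)/2] = 18180/38840 = 0.468074…
%ΔP = (25.3 − 31.8) / [(31.8 + 25.3)/2] = -6.5/28.55 = -0.227670…
Arc Ed = %ΔQ / %ΔP = (18180/38840) / (-6.5/28.55) = -2.0559…

-2.06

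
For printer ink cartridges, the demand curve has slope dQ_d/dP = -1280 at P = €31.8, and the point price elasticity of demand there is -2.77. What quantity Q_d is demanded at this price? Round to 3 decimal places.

Ed = (dQ_d/dP)·(P/Q_d) ⇒ Q_d = (dQ_d/dP)·P/Ed = (-1280)·31.8/(-2.77) = 14694.58483…

14694.585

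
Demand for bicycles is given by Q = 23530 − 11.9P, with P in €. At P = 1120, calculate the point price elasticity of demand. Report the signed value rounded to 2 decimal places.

dQ/dP = −11.9. At P = 1120, Q = 23530 − 11.9(1120) = 10202.
Ed = (dQ/dP)·(P/Q) = −11.9 × (1120/10202) = -1.3064…

-1.31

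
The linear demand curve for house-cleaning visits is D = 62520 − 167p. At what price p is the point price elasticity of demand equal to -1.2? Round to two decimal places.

204.20

Ed = −167p/(62520 − 167p). Set this equal to -1.2:
167p = 1.2·(62520 − 167p) ⇒ 167p(1 + 1.2) = 1.2·62520
p = 1.2·62520 / (167·2.2) = 204.2025…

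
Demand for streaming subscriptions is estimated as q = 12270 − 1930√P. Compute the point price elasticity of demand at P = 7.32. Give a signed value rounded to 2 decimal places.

dq/dP = −1930/(2√P) = -356.674. At P = 7.32, q = 7048.29.
Ed = (dq/dP)·(P/q) = (-356.674) × (7.32/7048.29) = -0.3704…

-0.37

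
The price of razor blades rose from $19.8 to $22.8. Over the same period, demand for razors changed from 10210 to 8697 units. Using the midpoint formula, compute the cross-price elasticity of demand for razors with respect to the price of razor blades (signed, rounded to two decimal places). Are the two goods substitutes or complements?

-1.14; complements

%ΔQ_{razors} = (8697 − 10210)/avg = -1513/9453.5 = -0.160046…
%ΔP_{razor blades} = (22.8 − 19.8)/avg = 3/21.3 = 0.140845…
E_cross = (-1513/9453.5) / (3/21.3) = -1.1363…
E_cross < 0 ⇒ the goods are complements.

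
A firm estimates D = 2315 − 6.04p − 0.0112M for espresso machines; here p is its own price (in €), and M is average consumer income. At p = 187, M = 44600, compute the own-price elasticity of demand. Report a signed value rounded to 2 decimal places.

At the given values, D = 2315 − 6.04(187) − 0.0112(44600) = 686.
∂D/∂p = −6.04.
E = (-6.04) × (187/686) = -1.6464…

-1.65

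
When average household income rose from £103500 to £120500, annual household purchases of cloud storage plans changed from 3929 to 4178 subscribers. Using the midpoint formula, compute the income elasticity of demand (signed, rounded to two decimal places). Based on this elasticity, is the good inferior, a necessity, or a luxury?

0.40; necessity

%ΔQ = (4178 − 3929)/[( 3929 + 4178)/2] = 249/4053.5 = 0.061428…
%ΔIncome = (120500 − 103500)/[( 103500 + 120500)/2] = 17000/112000 = 0.151785…
E_income = (249/4053.5) / (17000/112000) = 0.4047…
0 < E_income < 1 ⇒ normal good, necessity.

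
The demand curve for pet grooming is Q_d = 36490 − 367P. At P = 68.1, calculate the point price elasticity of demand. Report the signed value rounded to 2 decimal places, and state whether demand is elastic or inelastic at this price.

-2.17; elastic

dQ_d/dP = −367. At P = 68.1, Q_d = 36490 − 367(68.1) = 11497.3.
Ed = (dQ_d/dP)·(P/Q_d) = −367 × (68.1/11497.3) = -2.1737…
|Ed| = 2.17 > 1, so demand is elastic.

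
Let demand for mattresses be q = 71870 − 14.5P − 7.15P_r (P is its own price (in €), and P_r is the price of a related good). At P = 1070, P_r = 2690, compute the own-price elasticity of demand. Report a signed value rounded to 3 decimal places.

-0.418

At the given values, q = 71870 − 14.5(1070) − 7.15(2690) = 37121.5.
∂q/∂P = −14.5.
E = (-14.5) × (1070/37121.5) = -0.41795…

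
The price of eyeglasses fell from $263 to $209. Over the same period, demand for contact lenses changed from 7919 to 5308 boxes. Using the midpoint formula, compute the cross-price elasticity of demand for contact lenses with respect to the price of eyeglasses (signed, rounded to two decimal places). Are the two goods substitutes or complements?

1.73; substitutes

%ΔQ_{contact lenses} = (5308 − 7919)/avg = -2611/6613.5 = -0.394798…
%ΔP_{eyeglasses} = (209 − 263)/avg = -54/236 = -0.228813…
E_cross = (-2611/6613.5) / (-54/236) = 1.7254…
E_cross > 0 ⇒ the goods are substitutes.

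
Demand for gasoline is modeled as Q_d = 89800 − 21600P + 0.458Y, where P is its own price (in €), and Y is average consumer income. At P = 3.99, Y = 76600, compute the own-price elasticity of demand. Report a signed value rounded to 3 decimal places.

-2.227

At the given values, Q_d = 89800 − 21600(3.99) + 0.458(76600) = 38698.8.
∂Q_d/∂P = −21600.
E = (-21600) × (3.99/38698.8) = -2.22704…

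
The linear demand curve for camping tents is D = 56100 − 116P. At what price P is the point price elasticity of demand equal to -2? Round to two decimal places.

322.41

Ed = −116P/(56100 − 116P). Set this equal to -2:
116P = 2·(56100 − 116P) ⇒ 116P(1 + 2) = 2·56100
P = 2·56100 / (116·3) = 322.4137…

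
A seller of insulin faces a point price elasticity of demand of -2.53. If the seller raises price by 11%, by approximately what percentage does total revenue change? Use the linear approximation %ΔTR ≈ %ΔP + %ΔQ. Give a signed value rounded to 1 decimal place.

-16.8%

%ΔQ ≈ Ed × %ΔP = (-2.53) × (+11%) = -27.8300%
%ΔTR ≈ %ΔP + %ΔQ = (+11%) + (-27.8300%) = -16.8300%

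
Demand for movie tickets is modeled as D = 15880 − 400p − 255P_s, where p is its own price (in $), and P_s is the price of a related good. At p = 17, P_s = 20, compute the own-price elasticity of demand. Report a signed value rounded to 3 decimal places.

At the given values, D = 15880 − 400(17) − 255(20) = 3980.
∂D/∂p = −400.
E = (-400) × (17/3980) = -1.70854…

-1.709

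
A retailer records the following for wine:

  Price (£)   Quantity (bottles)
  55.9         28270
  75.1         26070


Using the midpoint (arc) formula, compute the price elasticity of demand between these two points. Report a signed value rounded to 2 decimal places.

%ΔQ = (26070 − 28270) / [(28270 + 26070)/2] = -2200/27170 = -0.080971…
%ΔP = (75.1 − 55.9) / [(55.9 + 75.1)/2] = 19.2/65.5 = 0.293129…
Arc Ed = %ΔQ / %ΔP = (-2200/27170) / (19.2/65.5) = -0.2762…

-0.28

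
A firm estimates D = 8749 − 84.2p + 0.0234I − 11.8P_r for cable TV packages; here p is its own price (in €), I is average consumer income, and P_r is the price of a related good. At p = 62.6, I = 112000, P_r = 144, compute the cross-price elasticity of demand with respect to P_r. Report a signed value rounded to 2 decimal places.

At the given values, D = 8749 − 84.2(62.6) + 0.0234(112000) − 11.8(144) = 4399.68.
∂D/∂P_r = -11.8.
E = (-11.8) × (144/4399.68) = -0.3862…

-0.39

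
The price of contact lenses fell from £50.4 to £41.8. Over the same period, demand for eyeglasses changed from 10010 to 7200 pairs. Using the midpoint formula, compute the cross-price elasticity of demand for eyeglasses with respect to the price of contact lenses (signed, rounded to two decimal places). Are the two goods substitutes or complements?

%ΔQ_{eyeglasses} = (7200 − 10010)/avg = -2810/8605 = -0.326554…
%ΔP_{contact lenses} = (41.8 − 50.4)/avg = -8.6/46.1 = -0.186550…
E_cross = (-2810/8605) / (-8.6/46.1) = 1.7504…
E_cross > 0 ⇒ the goods are substitutes.

1.75; substitutes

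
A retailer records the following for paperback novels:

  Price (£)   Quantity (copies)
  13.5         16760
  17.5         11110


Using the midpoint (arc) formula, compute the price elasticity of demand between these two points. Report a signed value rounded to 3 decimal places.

-1.571

%ΔQ = (11110 − 16760) / [(16760 + 11110)/2] = -5650/13935 = -0.405453…
%ΔP = (17.5 − 13.5) / [(13.5 + 17.5)/2] = 4/15.5 = 0.258064…
Arc Ed = %ΔQ / %ΔP = (-5650/13935) / (4/15.5) = -1.57113…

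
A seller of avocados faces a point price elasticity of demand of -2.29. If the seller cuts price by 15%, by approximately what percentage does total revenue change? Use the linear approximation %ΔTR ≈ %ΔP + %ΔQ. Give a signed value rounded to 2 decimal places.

+19.35%

%ΔQ ≈ Ed × %ΔP = (-2.29) × (-15%) = +34.3500%
%ΔTR ≈ %ΔP + %ΔQ = (-15%) + (+34.3500%) = +19.3500%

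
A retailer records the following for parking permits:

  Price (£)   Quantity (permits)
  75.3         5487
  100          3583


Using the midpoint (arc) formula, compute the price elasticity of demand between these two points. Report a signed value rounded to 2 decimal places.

-1.49

%ΔQ = (3583 − 5487) / [(5487 + 3583)/2] = -1904/4535 = -0.419845…
%ΔP = (100 − 75.3) / [(75.3 + 100)/2] = 24.7/87.65 = 0.281802…
Arc Ed = %ΔQ / %ΔP = (-1904/4535) / (24.7/87.65) = -1.4898…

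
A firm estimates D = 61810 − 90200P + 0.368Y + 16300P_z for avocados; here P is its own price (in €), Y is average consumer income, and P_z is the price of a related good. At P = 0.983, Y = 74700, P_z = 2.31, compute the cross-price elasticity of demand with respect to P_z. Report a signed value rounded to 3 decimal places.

0.983

At the given values, D = 61810 − 90200(0.983) + 0.368(74700) + 16300(2.31) = 38286.
∂D/∂P_z = 16300.
E = (16300) × (2.31/38286) = 0.98346…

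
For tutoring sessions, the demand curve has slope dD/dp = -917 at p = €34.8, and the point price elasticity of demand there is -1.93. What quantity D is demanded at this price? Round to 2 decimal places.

Ed = (dD/dp)·(p/D) ⇒ D = (dD/dp)·p/Ed = (-917)·34.8/(-1.93) = 16534.5077…

16534.51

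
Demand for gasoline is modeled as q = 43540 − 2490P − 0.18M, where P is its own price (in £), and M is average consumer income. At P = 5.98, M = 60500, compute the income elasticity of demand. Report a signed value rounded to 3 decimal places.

-0.613

At the given values, q = 43540 − 2490(5.98) − 0.18(60500) = 17759.8.
∂q/∂M = -0.18.
E = (-0.18) × (60500/17759.8) = -0.61318…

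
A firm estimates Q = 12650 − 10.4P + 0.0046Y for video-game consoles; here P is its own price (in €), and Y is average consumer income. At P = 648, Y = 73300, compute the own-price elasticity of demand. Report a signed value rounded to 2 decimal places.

At the given values, Q = 12650 − 10.4(648) + 0.0046(73300) = 6247.98.
∂Q/∂P = −10.4.
E = (-10.4) × (648/6247.98) = -1.0786…

-1.08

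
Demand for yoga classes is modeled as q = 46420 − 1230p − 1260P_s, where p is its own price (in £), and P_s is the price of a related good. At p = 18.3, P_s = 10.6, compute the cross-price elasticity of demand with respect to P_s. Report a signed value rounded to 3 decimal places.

At the given values, q = 46420 − 1230(18.3) − 1260(10.6) = 10555.
∂q/∂P_s = -1260.
E = (-1260) × (10.6/10555) = -1.26537…

-1.265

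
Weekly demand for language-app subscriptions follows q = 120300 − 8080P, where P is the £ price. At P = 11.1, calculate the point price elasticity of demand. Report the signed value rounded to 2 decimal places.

dq/dP = −8080. At P = 11.1, q = 120300 − 8080(11.1) = 30612.
Ed = (dq/dP)·(P/q) = −8080 × (11.1/30612) = -2.9298…

-2.93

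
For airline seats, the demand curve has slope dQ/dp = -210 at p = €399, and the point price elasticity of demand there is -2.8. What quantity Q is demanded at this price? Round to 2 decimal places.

Ed = (dQ/dp)·(p/Q) ⇒ Q = (dQ/dp)·p/Ed = (-210)·399/(-2.8) = 29925

29925.00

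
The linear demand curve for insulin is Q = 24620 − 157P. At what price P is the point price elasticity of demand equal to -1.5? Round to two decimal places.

Ed = −157P/(24620 − 157P). Set this equal to -1.5:
157P = 1.5·(24620 − 157P) ⇒ 157P(1 + 1.5) = 1.5·24620
P = 1.5·24620 / (157·2.5) = 94.0891…

94.09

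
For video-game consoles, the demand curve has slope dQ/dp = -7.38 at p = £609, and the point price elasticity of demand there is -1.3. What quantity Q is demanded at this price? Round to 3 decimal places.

Ed = (dQ/dp)·(p/Q) ⇒ Q = (dQ/dp)·p/Ed = (-7.38)·609/(-1.3) = 3457.24615…

3457.246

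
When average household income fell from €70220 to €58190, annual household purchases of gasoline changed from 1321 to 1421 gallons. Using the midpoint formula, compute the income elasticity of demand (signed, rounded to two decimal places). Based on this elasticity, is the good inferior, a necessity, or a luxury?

%ΔQ = (1421 − 1321)/[( 1321 + 1421)/2] = 100/1371 = 0.072939…
%ΔIncome = (58190 − 70220)/[( 70220 + 58190)/2] = -12030/64205 = -0.187368…
E_income = (100/1371) / (-12030/64205) = -0.3892…
E_income < 0 ⇒ inferior good.

-0.39; inferior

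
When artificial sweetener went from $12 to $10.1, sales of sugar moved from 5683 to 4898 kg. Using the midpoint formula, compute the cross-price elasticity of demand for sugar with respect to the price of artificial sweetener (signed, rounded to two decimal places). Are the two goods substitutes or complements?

%ΔQ_{sugar} = (4898 − 5683)/avg = -785/5290.5 = -0.148379…
%ΔP_{artificial sweetener} = (10.1 − 12)/avg = -1.9/11.05 = -0.171945…
E_cross = (-785/5290.5) / (-1.9/11.05) = 0.8629…
E_cross > 0 ⇒ the goods are substitutes.

0.86; substitutes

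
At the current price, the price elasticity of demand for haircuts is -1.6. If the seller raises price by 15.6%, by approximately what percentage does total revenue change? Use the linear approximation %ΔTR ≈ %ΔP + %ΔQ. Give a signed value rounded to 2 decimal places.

%ΔQ ≈ Ed × %ΔP = (-1.6) × (+15.6%) = -24.9600%
%ΔTR ≈ %ΔP + %ΔQ = (+15.6%) + (-24.9600%) = -9.3600%

-9.36%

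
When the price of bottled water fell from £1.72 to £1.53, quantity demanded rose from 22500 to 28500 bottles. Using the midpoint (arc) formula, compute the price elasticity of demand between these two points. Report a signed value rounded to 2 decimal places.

-2.01

%ΔQ = (28500 − 22500) / [(22500 + 28500)/2] = 6000/25500 = 0.235294…
%ΔP = (1.53 − 1.72) / [(1.72 + 1.53)/2] = -0.19/1.625 = -0.116923…
Arc Ed = %ΔQ / %ΔP = (6000/25500) / (-0.19/1.625) = -2.0123…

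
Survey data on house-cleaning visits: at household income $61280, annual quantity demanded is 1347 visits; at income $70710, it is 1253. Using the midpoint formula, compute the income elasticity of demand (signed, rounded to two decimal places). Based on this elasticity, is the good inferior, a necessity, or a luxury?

%ΔQ = (1253 − 1347)/[( 1347 + 1253)/2] = -94/1300 = -0.072307…
%ΔIncome = (70710 − 61280)/[( 61280 + 70710)/2] = 9430/65995 = 0.142889…
E_income = (-94/1300) / (9430/65995) = -0.5060…
E_income < 0 ⇒ inferior good.

-0.51; inferior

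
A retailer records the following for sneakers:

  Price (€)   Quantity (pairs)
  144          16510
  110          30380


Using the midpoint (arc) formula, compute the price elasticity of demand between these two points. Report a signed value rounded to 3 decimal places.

%ΔQ = (30380 − 16510) / [(16510 + 30380)/2] = 13870/23445 = 0.591597…
%ΔP = (110 − 144) / [(144 + 110)/2] = -34/127 = -0.267716…
Arc Ed = %ΔQ / %ΔP = (13870/23445) / (-34/127) = -2.20979…

-2.210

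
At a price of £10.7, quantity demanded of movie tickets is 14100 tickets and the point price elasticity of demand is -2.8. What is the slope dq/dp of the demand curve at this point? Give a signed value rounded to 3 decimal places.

Ed = (dq/dp)·(p/q) ⇒ dq/dp = Ed·q/p = (-2.8)·14100/10.7 = -3689.71962…

-3689.720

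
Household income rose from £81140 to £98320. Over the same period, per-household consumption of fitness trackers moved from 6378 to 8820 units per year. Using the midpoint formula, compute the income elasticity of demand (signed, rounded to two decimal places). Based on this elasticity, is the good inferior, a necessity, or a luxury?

1.68; luxury

%ΔQ = (8820 − 6378)/[( 6378 + 8820)/2] = 2442/7599 = 0.321358…
%ΔIncome = (98320 − 81140)/[( 81140 + 98320)/2] = 17180/89730 = 0.191463…
E_income = (2442/7599) / (17180/89730) = 1.6784…
E_income > 1 ⇒ normal good, luxury.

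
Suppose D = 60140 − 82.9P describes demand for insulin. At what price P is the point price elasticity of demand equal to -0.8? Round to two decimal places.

322.42

Ed = −82.9P/(60140 − 82.9P). Set this equal to -0.8:
82.9P = 0.8·(60140 − 82.9P) ⇒ 82.9P(1 + 0.8) = 0.8·60140
P = 0.8·60140 / (82.9·1.8) = 322.4232…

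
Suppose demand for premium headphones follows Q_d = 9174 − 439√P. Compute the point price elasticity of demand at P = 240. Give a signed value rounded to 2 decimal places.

-1.43

dQ_d/dP = −439/(2√P) = -14.1687. At P = 240, Q_d = 2373.04.
Ed = (dQ_d/dP)·(P/Q_d) = (-14.1687) × (240/2373.04) = -1.4329…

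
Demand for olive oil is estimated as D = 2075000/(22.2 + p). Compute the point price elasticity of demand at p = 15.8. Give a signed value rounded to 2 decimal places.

-0.42

dD/dp = −2075000/(22.2 + p)² = -1436.98. At p = 15.8, D = 54605.3.
Ed = (dD/dp)·(p/D) = (-1436.98) × (15.8/54605.3) = -0.4157…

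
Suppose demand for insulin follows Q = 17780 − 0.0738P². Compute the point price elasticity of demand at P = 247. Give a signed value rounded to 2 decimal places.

-0.68

dQ/dP = −2·0.0738·P = -36.4572. At P = 247, Q = 13277.5358.
Ed = (dQ/dP)·(P/Q) = (-36.4572) × (247/13277.5358) = -0.6782…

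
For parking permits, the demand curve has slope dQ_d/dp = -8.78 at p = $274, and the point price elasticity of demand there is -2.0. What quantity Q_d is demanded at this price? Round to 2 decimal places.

Ed = (dQ_d/dp)·(p/Q_d) ⇒ Q_d = (dQ_d/dp)·p/Ed = (-8.78)·274/(-2.0) = 1202.86

1202.86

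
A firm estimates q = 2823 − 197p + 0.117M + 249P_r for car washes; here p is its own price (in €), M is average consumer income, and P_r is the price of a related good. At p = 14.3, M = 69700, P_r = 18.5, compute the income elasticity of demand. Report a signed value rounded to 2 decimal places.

At the given values, q = 2823 − 197(14.3) + 0.117(69700) + 249(18.5) = 12767.3.
∂q/∂M = 0.117.
E = (0.117) × (69700/12767.3) = 0.6387…

0.64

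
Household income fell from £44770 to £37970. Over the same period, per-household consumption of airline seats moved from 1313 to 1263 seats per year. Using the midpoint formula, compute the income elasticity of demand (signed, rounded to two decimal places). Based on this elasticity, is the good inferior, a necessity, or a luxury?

%ΔQ = (1263 − 1313)/[( 1313 + 1263)/2] = -50/1288 = -0.038819…
%ΔIncome = (37970 − 44770)/[( 44770 + 37970)/2] = -6800/41370 = -0.164370…
E_income = (-50/1288) / (-6800/41370) = 0.2361…
0 < E_income < 1 ⇒ normal good, necessity.

0.24; necessity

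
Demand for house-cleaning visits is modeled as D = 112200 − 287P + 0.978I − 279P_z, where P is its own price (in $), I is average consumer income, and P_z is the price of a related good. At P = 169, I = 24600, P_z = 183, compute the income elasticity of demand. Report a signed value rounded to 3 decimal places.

0.656

At the given values, D = 112200 − 287(169) + 0.978(24600) − 279(183) = 36698.8.
∂D/∂I = 0.978.
E = (0.978) × (24600/36698.8) = 0.65557…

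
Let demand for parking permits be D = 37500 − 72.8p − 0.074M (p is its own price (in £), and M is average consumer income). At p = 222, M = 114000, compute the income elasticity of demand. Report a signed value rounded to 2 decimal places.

-0.65

At the given values, D = 37500 − 72.8(222) − 0.074(114000) = 12902.4.
∂D/∂M = -0.074.
E = (-0.074) × (114000/12902.4) = -0.6538…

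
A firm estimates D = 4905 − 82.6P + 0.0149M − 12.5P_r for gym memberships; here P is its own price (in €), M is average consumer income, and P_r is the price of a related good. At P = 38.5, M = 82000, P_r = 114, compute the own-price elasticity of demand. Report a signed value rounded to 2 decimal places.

-2.09

At the given values, D = 4905 − 82.6(38.5) + 0.0149(82000) − 12.5(114) = 1521.7.
∂D/∂P = −82.6.
E = (-82.6) × (38.5/1521.7) = -2.0898…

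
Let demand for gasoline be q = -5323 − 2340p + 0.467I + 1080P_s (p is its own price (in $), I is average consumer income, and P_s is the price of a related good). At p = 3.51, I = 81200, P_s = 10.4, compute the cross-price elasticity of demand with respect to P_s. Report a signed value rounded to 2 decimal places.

0.32

At the given values, q = -5323 − 2340(3.51) + 0.467(81200) + 1080(10.4) = 35616.
∂q/∂P_s = 1080.
E = (1080) × (10.4/35616) = 0.3153…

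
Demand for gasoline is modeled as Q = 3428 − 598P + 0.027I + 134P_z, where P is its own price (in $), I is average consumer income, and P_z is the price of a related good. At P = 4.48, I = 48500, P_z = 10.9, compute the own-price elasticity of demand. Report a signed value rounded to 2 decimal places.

At the given values, Q = 3428 − 598(4.48) + 0.027(48500) + 134(10.9) = 3519.06.
∂Q/∂P = −598.
E = (-598) × (4.48/3519.06) = -0.7612…

-0.76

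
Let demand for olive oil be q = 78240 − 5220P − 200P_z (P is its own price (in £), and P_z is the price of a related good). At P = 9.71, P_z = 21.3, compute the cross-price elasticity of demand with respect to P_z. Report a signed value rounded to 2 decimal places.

At the given values, q = 78240 − 5220(9.71) − 200(21.3) = 23293.8.
∂q/∂P_z = -200.
E = (-200) × (21.3/23293.8) = -0.1828…

-0.18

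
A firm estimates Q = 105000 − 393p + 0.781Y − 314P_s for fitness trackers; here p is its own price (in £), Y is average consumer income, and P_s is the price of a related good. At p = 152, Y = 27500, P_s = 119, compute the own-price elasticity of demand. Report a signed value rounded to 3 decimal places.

At the given values, Q = 105000 − 393(152) + 0.781(27500) − 314(119) = 29375.5.
∂Q/∂p = −393.
E = (-393) × (152/29375.5) = -2.03353…

-2.034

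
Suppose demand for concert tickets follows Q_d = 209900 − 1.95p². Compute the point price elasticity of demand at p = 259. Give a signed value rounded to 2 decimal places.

dQ_d/dp = −2·1.95·p = -1010.1. At p = 259, Q_d = 79092.05.
Ed = (dQ_d/dp)·(p/Q_d) = (-1010.1) × (259/79092.05) = -3.3077…

-3.31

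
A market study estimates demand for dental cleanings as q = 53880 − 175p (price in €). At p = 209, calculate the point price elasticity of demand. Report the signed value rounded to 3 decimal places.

-2.114

dq/dp = −175. At p = 209, q = 53880 − 175(209) = 17305.
Ed = (dq/dp)·(p/q) = −175 × (209/17305) = -2.11355…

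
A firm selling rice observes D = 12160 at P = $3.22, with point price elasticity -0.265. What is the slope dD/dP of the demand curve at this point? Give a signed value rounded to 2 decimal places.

Ed = (dD/dP)·(P/D) ⇒ dD/dP = Ed·D/P = (-0.265)·12160/3.22 = -1000.7453…

-1000.75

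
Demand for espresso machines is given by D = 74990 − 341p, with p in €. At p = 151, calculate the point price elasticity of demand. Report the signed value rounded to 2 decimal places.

-2.19

dD/dp = −341. At p = 151, D = 74990 − 341(151) = 23499.
Ed = (dD/dp)·(p/D) = −341 × (151/23499) = -2.1911…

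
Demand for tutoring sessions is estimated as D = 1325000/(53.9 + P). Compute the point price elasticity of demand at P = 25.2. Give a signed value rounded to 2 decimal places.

-0.32

dD/dP = −1325000/(53.9 + P)² = -211.769. At P = 25.2, D = 16750.9.
Ed = (dD/dP)·(P/D) = (-211.769) × (25.2/16750.9) = -0.3185…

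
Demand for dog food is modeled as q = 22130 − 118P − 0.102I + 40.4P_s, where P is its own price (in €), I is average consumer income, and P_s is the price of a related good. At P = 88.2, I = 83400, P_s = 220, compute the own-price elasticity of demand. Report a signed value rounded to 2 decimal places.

At the given values, q = 22130 − 118(88.2) − 0.102(83400) + 40.4(220) = 12103.6.
∂q/∂P = −118.
E = (-118) × (88.2/12103.6) = -0.8598…

-0.86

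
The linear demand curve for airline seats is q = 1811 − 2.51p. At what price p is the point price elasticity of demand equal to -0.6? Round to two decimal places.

Ed = −2.51p/(1811 − 2.51p). Set this equal to -0.6:
2.51p = 0.6·(1811 − 2.51p) ⇒ 2.51p(1 + 0.6) = 0.6·1811
p = 0.6·1811 / (2.51·1.6) = 270.5677…

270.57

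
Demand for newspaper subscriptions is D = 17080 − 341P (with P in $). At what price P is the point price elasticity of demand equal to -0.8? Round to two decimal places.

Ed = −341P/(17080 − 341P). Set this equal to -0.8:
341P = 0.8·(17080 − 341P) ⇒ 341P(1 + 0.8) = 0.8·17080
P = 0.8·17080 / (341·1.8) = 22.2613…

22.26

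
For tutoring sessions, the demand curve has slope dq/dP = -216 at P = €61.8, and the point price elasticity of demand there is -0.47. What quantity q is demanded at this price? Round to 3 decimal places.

28401.702

Ed = (dq/dP)·(P/q) ⇒ q = (dq/dP)·P/Ed = (-216)·61.8/(-0.47) = 28401.70212…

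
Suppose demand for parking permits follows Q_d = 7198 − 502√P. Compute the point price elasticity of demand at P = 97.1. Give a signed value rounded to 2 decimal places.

-1.10

dQ_d/dP = −502/(2√P) = -25.4721. At P = 97.1, Q_d = 2251.33.
Ed = (dQ_d/dP)·(P/Q_d) = (-25.4721) × (97.1/2251.33) = -1.0986…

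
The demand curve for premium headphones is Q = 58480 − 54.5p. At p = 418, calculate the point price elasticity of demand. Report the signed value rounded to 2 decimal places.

dQ/dp = −54.5. At p = 418, Q = 58480 − 54.5(418) = 35699.
Ed = (dQ/dp)·(p/Q) = −54.5 × (418/35699) = -0.6381…

-0.64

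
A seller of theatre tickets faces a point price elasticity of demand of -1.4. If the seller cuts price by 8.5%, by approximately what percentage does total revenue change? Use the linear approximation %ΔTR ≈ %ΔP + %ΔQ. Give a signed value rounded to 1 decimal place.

+3.4%

%ΔQ ≈ Ed × %ΔP = (-1.4) × (-8.5%) = +11.9000%
%ΔTR ≈ %ΔP + %ΔQ = (-8.5%) + (+11.9000%) = +3.4000%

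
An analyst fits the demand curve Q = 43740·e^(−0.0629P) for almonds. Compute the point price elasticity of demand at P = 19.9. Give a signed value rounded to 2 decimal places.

-1.25

dQ/dP = −0.0629·Q = -786.898. At P = 19.9, Q = 12510.3.
Ed = (dQ/dP)·(P/Q) = (-786.898) × (19.9/12510.3) = -1.2517…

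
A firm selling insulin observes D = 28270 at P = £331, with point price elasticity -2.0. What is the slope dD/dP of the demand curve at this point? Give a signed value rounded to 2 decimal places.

-170.82

Ed = (dD/dP)·(P/D) ⇒ dD/dP = Ed·D/P = (-2.0)·28270/331 = -170.8157…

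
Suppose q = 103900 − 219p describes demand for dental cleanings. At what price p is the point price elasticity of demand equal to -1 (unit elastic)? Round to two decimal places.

Ed = −219p/(103900 − 219p). Set this equal to -1:
219p = 1·(103900 − 219p) ⇒ 219p(1 + 1) = 1·103900
p = 1·103900 / (219·2) = 237.2146…

237.21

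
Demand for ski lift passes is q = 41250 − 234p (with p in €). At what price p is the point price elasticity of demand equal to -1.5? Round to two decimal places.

Ed = −234p/(41250 − 234p). Set this equal to -1.5:
234p = 1.5·(41250 − 234p) ⇒ 234p(1 + 1.5) = 1.5·41250
p = 1.5·41250 / (234·2.5) = 105.7692…

105.77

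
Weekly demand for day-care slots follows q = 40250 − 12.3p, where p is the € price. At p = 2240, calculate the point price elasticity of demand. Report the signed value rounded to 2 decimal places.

-2.17

dq/dp = −12.3. At p = 2240, q = 40250 − 12.3(2240) = 12698.
Ed = (dq/dp)·(p/q) = −12.3 × (2240/12698) = -2.1697…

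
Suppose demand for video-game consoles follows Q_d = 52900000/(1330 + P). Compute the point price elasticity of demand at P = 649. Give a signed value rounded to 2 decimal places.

-0.33

dQ_d/dP = −52900000/(1330 + P)² = -13.5072. At P = 649, Q_d = 26730.7.
Ed = (dQ_d/dP)·(P/Q_d) = (-13.5072) × (649/26730.7) = -0.3279…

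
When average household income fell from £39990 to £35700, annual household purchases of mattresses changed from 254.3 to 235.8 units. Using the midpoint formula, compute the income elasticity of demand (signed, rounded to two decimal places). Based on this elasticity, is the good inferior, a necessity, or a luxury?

0.67; necessity

%ΔQ = (235.8 − 254.3)/[( 254.3 + 235.8)/2] = -18.5/245.05 = -0.075494…
%ΔIncome = (35700 − 39990)/[( 39990 + 35700)/2] = -4290/37845 = -0.113357…
E_income = (-18.5/245.05) / (-4290/37845) = 0.6659…
0 < E_income < 1 ⇒ normal good, necessity.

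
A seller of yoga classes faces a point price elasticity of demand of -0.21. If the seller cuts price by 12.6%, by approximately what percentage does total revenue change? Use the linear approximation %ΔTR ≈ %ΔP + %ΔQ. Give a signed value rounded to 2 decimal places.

%ΔQ ≈ Ed × %ΔP = (-0.21) × (-12.6%) = +2.6460%
%ΔTR ≈ %ΔP + %ΔQ = (-12.6%) + (+2.6460%) = -9.9540%

-9.95%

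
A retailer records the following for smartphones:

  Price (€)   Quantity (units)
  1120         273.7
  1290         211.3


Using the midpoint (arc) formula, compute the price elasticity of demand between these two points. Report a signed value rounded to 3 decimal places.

%ΔQ = (211.3 − 273.7) / [(273.7 + 211.3)/2] = -62.4/242.5 = -0.257319…
%ΔP = (1290 − 1120) / [(1120 + 1290)/2] = 170/1205 = 0.141078…
Arc Ed = %ΔQ / %ΔP = (-62.4/242.5) / (170/1205) = -1.82394…

-1.824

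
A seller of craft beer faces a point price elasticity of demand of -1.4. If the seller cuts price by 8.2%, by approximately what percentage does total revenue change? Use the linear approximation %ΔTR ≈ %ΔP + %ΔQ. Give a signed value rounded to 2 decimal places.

+3.28%

%ΔQ ≈ Ed × %ΔP = (-1.4) × (-8.2%) = +11.4800%
%ΔTR ≈ %ΔP + %ΔQ = (-8.2%) + (+11.4800%) = +3.2800%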